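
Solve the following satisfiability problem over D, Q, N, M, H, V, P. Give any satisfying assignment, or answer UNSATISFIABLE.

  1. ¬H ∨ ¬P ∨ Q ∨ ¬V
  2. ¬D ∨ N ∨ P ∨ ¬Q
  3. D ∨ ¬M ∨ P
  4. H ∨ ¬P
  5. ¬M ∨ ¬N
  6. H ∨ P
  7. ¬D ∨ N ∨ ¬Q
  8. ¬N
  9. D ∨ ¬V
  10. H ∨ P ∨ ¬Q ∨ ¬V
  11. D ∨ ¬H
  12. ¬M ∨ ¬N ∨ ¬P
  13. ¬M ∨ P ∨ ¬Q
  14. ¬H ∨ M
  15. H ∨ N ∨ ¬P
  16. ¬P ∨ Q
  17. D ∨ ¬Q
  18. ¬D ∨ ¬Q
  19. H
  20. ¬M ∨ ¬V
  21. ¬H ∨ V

Unsatisfiable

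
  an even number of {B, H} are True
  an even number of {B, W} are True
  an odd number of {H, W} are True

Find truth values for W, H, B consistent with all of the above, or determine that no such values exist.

Unsatisfiable — no assignment works.

Adding constraints 1, 2, 3 mod 2: every variable appears an even number of times on the left, so the left side is 0.
But the right sides sum to 1 (mod 2). 0 ≠ 1 — the system is inconsistent.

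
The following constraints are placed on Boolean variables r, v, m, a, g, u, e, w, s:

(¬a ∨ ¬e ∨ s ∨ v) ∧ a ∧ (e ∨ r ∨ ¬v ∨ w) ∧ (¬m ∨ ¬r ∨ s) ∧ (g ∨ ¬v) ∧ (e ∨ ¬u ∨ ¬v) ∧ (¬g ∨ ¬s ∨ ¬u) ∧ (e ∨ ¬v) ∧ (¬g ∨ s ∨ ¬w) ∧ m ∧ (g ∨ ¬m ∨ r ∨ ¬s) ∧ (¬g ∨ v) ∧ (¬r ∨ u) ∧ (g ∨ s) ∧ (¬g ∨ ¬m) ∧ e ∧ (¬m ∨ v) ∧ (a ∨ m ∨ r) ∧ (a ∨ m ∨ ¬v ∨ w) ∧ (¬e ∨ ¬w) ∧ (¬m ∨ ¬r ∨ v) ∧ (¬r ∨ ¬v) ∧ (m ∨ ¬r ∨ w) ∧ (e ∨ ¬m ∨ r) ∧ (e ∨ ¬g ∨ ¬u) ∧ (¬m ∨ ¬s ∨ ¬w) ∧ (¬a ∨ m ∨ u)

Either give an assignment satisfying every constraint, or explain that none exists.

No satisfying assignment exists.

Case m = True:
  (a) forces a = True.
  (¬g ∨ ¬m) forces g = False.
  (g ∨ ¬v) forces v = False.
  Clause (¬m ∨ v) is falsified — contradiction.
Case m = False:
  Clause (m) is falsified — contradiction.
Both cases fail, so the formula is unsatisfiable.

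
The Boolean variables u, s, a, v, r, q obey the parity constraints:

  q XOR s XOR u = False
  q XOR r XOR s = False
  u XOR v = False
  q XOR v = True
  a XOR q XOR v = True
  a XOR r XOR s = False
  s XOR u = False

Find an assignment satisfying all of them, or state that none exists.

u: True, s: True, a: False, v: True, r: True, q: False

q XOR s XOR u = F XOR T XOR T = False ✓
q XOR r XOR s = F XOR T XOR T = False ✓
u XOR v = T XOR T = False ✓
q XOR v = F XOR T = True ✓
a XOR q XOR v = F XOR F XOR T = True ✓
a XOR r XOR s = F XOR T XOR T = False ✓
s XOR u = T XOR T = False ✓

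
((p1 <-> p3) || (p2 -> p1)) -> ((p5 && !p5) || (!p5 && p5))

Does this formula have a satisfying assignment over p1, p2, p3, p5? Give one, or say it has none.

p1 = False, p2 = True, p3 = True, p5 = True

  ((p1 <-> p3) || (p2 -> p1)) -> ((p5 && !p5) || (!p5 && p5)) = True
    (p1 <-> p3) || (p2 -> p1) = False
      p1 <-> p3 = False
      p2 -> p1 = False
    (p5 && !p5) || (!p5 && p5) = False
      p5 && !p5 = False
        !p5 = False
      !p5 && p5 = False
        !p5 = False
The formula evaluates to True.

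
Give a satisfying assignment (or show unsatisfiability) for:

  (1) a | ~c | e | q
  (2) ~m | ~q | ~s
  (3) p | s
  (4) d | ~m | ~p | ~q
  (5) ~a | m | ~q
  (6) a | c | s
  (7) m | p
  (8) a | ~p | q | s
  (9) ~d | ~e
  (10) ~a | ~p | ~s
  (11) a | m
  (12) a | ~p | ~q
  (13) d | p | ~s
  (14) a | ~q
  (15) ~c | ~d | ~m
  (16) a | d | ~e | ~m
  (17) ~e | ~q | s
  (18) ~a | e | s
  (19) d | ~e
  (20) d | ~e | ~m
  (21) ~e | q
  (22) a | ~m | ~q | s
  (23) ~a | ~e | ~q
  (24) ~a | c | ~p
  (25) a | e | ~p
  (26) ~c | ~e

m=T; e=F; d=T; s=T; q=F; a=F; p=F; c=F

Set m = True.
Try e = True:
  (~d | ~e) forces d = False.
  clause (d | ~e) is falsified — backtrack.
So e = False.
Set d = True.
  then (~c | ~d | ~m) forces c = False.
Set s = True.
  then (~m | ~q | ~s) forces q = False.
Set a = False.
  then (a | e | ~p) forces p = False.
All clauses satisfied.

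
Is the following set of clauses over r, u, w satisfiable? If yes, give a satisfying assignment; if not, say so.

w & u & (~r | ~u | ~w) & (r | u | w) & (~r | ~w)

r = False; u = True; w = True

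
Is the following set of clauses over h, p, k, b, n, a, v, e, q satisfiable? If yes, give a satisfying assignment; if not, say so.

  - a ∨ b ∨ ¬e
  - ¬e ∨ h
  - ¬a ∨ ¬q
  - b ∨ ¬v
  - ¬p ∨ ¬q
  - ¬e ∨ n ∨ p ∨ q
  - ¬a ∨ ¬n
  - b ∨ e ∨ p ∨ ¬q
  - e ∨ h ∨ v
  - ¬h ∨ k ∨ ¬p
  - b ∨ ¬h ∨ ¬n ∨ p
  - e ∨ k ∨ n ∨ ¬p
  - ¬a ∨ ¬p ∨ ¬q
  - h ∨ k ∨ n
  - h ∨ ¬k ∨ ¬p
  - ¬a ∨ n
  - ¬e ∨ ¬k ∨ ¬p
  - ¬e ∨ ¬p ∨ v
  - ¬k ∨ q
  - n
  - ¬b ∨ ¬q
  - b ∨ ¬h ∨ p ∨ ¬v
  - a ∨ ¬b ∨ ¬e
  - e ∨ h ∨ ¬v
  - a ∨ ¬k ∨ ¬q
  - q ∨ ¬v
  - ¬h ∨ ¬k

h: True; p: False; k: False; b: True; n: True; a: False; v: False; e: False; q: False

Unit clause (n) forces n = True.
In (¬a ∨ ¬n) only ¬a is left, so a = False.
Set h = True.
  then (¬h ∨ ¬k) forces k = False.
  then (¬h ∨ k ∨ ¬p) forces p = False.
  then (b ∨ ¬h ∨ ¬n ∨ p) forces b = True.
  then (¬b ∨ ¬q) forces q = False.
  then (a ∨ ¬b ∨ ¬e) forces e = False.
  then (q ∨ ¬v) forces v = False.
All clauses satisfied.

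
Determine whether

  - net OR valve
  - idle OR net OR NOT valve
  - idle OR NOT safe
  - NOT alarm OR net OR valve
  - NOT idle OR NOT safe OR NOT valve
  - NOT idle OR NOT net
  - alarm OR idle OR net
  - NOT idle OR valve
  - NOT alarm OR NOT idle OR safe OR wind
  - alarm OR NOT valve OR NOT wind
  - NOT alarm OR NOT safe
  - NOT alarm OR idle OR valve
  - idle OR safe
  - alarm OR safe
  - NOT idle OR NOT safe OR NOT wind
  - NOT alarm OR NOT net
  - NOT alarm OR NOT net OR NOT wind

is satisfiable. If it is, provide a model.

Try net = True:
  (NOT idle OR NOT net) forces idle = False.
  (idle OR NOT safe) forces safe = False.
  clause (idle OR safe) is falsified — backtrack.
So net = False.
  then (net OR valve) forces valve = True.
  then (idle OR net OR NOT valve) forces idle = True.
  then (NOT idle OR NOT safe OR NOT valve) forces safe = False.
  then (alarm OR safe) forces alarm = True.
  then (NOT alarm OR NOT idle OR safe OR wind) forces wind = True.
All clauses satisfied.

net = False; idle = True; valve = True; wind = True; safe = False; alarm = True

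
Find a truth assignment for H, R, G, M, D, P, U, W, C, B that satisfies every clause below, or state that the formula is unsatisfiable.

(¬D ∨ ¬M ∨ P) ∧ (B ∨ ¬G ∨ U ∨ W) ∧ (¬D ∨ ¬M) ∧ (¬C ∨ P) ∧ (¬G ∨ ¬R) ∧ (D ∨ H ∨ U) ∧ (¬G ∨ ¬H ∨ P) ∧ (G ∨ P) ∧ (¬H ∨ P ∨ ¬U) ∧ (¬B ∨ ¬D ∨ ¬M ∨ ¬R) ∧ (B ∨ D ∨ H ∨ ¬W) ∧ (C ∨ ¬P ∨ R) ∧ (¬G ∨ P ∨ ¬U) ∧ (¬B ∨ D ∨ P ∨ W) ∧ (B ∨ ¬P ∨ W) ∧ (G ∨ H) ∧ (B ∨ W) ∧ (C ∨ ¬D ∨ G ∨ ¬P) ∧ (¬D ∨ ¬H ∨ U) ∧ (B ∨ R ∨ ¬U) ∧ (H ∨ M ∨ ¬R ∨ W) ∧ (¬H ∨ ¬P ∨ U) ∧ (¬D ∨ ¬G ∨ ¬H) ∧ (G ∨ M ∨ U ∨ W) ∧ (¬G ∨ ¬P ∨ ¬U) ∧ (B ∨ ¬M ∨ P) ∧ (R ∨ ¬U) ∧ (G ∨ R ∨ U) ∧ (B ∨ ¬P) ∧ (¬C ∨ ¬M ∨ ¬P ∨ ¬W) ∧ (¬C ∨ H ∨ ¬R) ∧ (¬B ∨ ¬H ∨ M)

H = True, R = True, G = False, M = True, D = False, P = True, U = True, W = False, C = True, B = True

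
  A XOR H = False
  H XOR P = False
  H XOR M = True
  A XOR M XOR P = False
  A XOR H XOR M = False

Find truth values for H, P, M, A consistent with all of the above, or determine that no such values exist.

H = True, P = True, M = False, A = True

A XOR H = T XOR T = False ✓
H XOR P = T XOR T = False ✓
H XOR M = T XOR F = True ✓
A XOR M XOR P = T XOR F XOR T = False ✓
A XOR H XOR M = T XOR T XOR F = False ✓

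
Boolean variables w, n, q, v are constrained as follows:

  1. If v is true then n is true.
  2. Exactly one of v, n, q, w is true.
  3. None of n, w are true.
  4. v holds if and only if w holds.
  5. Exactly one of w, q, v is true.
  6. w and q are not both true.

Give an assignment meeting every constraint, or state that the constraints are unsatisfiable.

w = False, n = False, q = True, v = False

  (1) v=F ⇒ n: vacuous ✓
  (2) {v, n, q, w}: 1 true — exactly one ✓
  (3) {n, w}: 0 true — none ✓
  (4) v=F, w=F — same ✓
  (5) {w, q, v}: 1 true — exactly one ✓
  (6) w=F, q=T — not both ✓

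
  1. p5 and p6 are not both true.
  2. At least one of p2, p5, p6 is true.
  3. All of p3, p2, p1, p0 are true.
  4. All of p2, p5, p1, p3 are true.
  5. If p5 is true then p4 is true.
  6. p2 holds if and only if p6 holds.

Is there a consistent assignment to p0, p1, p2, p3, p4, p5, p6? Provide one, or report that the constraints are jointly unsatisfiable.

Case p5 = True:
  (1) with p5=T forces p6 = False.
  (3) forces p3 = True.
  (3) forces p2 = True.
  Constraint (6) is violated (p2=T, p6=F) — contradiction.
Case p5 = False:
  Constraint (4) is violated (p5=F) — contradiction.
Both cases fail — unsatisfiable.

No satisfying assignment exists.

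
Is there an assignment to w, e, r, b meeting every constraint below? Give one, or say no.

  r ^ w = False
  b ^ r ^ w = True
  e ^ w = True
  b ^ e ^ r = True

Unsatisfiable — no assignment works.

Adding constraints 2, 3, 4 mod 2: every variable appears an even number of times on the left, so the left side is 0.
But the right sides sum to 1 (mod 2). 0 ≠ 1 — the system is inconsistent.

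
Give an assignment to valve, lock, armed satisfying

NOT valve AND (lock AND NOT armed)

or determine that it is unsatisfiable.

valve=F; lock=T; armed=F

  NOT valve = True
  lock AND NOT armed = True
    NOT armed = True
Both conjuncts True, so the formula holds.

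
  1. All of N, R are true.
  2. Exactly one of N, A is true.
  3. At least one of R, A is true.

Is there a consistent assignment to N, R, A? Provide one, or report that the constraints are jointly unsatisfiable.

N=T; R=T; A=F

  (1) {N, R}: all 2 true ✓
  (2) {N, A}: 1 true — exactly one ✓
  (3) {R, A}: 1 true — at least one ✓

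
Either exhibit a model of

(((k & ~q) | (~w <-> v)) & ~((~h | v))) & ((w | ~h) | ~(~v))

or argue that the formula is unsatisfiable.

q = False, w = True, v = False, h = True, k = False

  ((k & ~q) | (~w <-> v)) & ~((~h | v)) = True
    (k & ~q) | (~w <-> v) = True
      k & ~q = False
        ~q = True
      ~w <-> v = True
        ~w = False
    ~((~h | v)) = True
      ~h | v = False
        ~h = False
  (w | ~h) | ~(~v) = True
    w | ~h = True
      ~h = False
    ~(~v) = False
      ~v = True
Both conjuncts True, so the formula holds.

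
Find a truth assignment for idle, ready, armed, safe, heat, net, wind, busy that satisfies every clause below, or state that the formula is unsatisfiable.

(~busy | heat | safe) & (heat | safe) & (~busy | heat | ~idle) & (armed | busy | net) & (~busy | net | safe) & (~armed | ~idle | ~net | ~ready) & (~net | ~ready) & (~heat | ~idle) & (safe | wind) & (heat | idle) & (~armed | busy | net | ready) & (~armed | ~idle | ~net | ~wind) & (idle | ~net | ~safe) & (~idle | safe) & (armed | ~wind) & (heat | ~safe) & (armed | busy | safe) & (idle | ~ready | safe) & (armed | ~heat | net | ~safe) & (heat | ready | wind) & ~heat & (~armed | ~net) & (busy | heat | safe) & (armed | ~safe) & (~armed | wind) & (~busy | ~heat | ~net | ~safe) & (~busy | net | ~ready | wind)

The formula is unsatisfiable.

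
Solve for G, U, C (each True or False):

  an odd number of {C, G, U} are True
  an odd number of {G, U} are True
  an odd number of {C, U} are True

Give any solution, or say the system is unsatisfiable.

G=F; U=T; C=F

{C, G, U}: 1 true → odd ✓
{G, U}: 1 true → odd ✓
{C, U}: 1 true → odd ✓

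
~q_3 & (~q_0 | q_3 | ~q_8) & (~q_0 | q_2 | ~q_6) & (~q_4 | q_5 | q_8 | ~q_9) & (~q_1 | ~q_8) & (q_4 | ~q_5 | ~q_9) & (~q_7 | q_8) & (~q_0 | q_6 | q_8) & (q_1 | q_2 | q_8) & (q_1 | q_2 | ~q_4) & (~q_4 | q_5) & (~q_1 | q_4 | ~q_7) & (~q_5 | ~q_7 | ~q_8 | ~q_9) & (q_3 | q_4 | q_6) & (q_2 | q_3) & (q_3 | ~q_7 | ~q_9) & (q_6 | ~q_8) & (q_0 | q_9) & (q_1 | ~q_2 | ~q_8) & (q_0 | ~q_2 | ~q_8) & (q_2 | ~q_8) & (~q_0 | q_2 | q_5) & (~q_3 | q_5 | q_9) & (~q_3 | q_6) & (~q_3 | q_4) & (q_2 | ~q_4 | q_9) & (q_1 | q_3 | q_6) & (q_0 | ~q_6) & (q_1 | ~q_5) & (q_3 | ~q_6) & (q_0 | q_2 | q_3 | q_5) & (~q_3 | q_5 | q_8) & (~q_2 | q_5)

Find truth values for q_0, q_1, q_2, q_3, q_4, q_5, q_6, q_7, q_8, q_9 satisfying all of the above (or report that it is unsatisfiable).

q_0: False; q_1: True; q_2: True; q_3: False; q_4: True; q_5: True; q_6: False; q_7: False; q_8: False; q_9: True

Unit clause (~q_3) forces q_3 = False.
In (q_2 | q_3) only q_2 is left, so q_2 = True.
In (q_3 | ~q_6) only ~q_6 is left, so q_6 = False.
In (~q_2 | q_5) only q_5 is left, so q_5 = True.
In (q_3 | q_4 | q_6) only q_4 is left, so q_4 = True.
In (q_6 | ~q_8) only ~q_8 is left, so q_8 = False.
In (q_1 | q_3 | q_6) only q_1 is left, so q_1 = True.
In (~q_7 | q_8) only ~q_7 is left, so q_7 = False.
In (~q_0 | q_6 | q_8) only ~q_0 is left, so q_0 = False.
In (q_0 | q_9) only q_9 is left, so q_9 = True.
All clauses satisfied.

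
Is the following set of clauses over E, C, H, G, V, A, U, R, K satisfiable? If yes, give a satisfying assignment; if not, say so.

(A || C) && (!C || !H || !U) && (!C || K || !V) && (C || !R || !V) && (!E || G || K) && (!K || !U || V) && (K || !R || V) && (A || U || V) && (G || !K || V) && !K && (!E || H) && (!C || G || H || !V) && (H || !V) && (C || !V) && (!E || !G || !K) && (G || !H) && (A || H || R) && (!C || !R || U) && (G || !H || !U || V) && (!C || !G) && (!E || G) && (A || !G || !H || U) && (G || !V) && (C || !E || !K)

E = False, C = False, H = False, G = True, V = False, A = True, U = False, R = False, K = False

Unit clause (!K) forces K = False.
Set E = False.
Set C = False.
  then (A || C) forces A = True.
  then (C || !V) forces V = False.
  then (K || !R || V) forces R = False.
Set H = False.
Set G = True.
Set U = False.
All clauses satisfied.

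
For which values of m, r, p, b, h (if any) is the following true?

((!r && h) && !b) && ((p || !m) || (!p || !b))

m = False; r = False; p = True; b = False; h = True

  (!r && h) && !b = True
    !r && h = True
      !r = True
    !b = True
  (p || !m) || (!p || !b) = True
    p || !m = True
      !m = True
    !p || !b = True
      !p = False
      !b = True
Both conjuncts True, so the formula holds.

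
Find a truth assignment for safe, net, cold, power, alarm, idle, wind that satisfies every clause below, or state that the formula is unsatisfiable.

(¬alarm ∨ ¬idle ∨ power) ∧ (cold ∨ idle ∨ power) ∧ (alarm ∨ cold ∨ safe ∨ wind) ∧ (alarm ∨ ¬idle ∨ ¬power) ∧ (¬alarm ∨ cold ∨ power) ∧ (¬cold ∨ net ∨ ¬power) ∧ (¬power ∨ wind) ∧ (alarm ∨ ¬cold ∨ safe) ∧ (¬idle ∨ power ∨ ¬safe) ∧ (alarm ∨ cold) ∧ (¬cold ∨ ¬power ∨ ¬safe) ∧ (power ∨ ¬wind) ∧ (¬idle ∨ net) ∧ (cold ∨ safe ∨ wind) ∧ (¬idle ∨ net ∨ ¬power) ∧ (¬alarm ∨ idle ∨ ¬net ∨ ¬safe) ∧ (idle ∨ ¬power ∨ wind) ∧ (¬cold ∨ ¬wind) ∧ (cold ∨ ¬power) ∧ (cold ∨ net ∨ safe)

safe: True, net: False, cold: True, power: False, alarm: True, idle: False, wind: False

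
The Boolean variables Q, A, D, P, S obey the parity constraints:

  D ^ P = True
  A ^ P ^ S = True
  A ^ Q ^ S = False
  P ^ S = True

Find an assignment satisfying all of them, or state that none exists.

Q: False, A: False, D: False, P: True, S: False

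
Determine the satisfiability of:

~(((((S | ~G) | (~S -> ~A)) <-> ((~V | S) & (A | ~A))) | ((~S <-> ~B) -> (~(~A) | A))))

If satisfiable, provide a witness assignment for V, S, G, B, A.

V = True, S = False, G = True, B = False, A = False

  ~(((((S | ~G) | (~S -> ~A)) <-> ((~V | S) & (A | ~A))) | ((~S <-> ~B) -> (~(~A) | A)))) = True
    (((S | ~G) | (~S -> ~A)) <-> ((~V | S) & (A | ~A))) | ((~S <-> ~B) -> (~(~A) | A)) = False
      ((S | ~G) | (~S -> ~A)) <-> ((~V | S) & (A | ~A)) = False
        (S | ~G) | (~S -> ~A) = True
          S | ~G = False
            ~G = False
          ~S -> ~A = True
            ~S = True
            ~A = True
        (~V | S) & (A | ~A) = False
          ~V | S = False
            ~V = False
          A | ~A = True
            ~A = True
      (~S <-> ~B) -> (~(~A) | A) = False
        ~S <-> ~B = True
          ~S = True
          ~B = True
        ~(~A) | A = False
          ~(~A) = False
            ~A = True
The formula evaluates to True.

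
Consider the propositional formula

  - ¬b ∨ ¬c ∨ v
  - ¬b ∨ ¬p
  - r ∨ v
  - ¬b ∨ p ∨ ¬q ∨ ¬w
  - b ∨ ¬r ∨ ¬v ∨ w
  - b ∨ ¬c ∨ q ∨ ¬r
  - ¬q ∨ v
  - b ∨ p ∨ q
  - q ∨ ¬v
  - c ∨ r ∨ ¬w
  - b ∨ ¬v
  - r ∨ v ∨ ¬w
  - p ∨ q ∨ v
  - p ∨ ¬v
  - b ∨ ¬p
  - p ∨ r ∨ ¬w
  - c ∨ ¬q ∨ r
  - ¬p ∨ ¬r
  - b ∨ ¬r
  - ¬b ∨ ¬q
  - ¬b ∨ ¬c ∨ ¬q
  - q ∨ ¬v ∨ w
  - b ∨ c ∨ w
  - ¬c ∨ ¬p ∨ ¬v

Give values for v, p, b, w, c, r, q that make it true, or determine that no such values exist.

No satisfying assignment exists.

Case p = True:
  (¬b ∨ ¬p) forces b = False.
  Clause (b ∨ ¬p) is falsified — contradiction.
Case p = False:
  (p ∨ ¬v) forces v = False.
  (r ∨ v) forces r = True.
  (¬q ∨ v) forces q = False.
  Clause (p ∨ q ∨ v) is falsified — contradiction.
Both cases fail, so the formula is unsatisfiable.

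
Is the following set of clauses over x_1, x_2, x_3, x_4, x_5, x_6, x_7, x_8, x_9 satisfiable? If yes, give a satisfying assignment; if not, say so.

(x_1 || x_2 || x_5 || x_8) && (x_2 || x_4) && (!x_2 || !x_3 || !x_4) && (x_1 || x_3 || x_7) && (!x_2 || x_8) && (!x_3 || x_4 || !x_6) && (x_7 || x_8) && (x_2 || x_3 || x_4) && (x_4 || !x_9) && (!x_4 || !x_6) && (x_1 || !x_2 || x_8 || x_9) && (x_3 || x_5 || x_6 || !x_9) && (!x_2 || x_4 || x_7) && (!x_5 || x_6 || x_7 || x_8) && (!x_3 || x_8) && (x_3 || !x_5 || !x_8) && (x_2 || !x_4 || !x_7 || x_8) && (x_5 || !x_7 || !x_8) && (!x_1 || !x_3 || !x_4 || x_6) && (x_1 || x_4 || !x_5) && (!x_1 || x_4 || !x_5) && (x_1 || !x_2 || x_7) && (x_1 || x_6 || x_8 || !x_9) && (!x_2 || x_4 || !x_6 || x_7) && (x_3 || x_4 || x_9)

x_1 = False, x_2 = False, x_3 = True, x_4 = True, x_5 = True, x_6 = False, x_7 = True, x_8 = True, x_9 = False

Set x_1 = False.
Set x_2 = False.
  then (x_2 || x_4) forces x_4 = True.
  then (!x_4 || !x_6) forces x_6 = False.
Set x_3 = True.
  then (!x_3 || x_8) forces x_8 = True.
Set x_5 = True.
Set x_7 = True.
Set x_9 = False.
All clauses satisfied.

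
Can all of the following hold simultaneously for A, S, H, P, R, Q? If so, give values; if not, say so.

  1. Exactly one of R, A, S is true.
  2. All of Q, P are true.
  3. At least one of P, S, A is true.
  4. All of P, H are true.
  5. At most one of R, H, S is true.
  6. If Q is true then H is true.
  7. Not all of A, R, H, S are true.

A = True, S = False, H = True, P = True, R = False, Q = True

  (1) {R, A, S}: 1 true — exactly one ✓
  (2) {Q, P}: all 2 true ✓
  (3) {P, S, A}: 2 true — at least one ✓
  (4) {P, H}: all 2 true ✓
  (5) {R, H, S}: 1 true — at most one ✓
  (6) Q=T ⇒ H: T ✓
  (7) {A, R, H, S}: 2/4 true — not all ✓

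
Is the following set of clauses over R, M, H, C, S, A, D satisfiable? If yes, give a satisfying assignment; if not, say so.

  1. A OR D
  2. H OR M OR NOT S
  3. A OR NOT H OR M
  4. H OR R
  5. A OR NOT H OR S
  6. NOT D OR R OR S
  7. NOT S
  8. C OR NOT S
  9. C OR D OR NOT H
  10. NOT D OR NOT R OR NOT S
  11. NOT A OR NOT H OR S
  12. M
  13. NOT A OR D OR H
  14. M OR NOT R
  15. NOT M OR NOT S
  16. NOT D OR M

Unit clause (NOT S) forces S = False.
Unit clause (M) forces M = True.
Try R = False:
  (H OR R) forces H = True.
  (A OR NOT H OR S) forces A = True.
  clause (NOT A OR NOT H OR S) is falsified — backtrack.
So R = True.
Set H = False.
Set C = False.
Set A = False.
  then (A OR D) forces D = True.
All clauses satisfied.

R=T, M=T, H=F, C=F, S=F, A=F, D=T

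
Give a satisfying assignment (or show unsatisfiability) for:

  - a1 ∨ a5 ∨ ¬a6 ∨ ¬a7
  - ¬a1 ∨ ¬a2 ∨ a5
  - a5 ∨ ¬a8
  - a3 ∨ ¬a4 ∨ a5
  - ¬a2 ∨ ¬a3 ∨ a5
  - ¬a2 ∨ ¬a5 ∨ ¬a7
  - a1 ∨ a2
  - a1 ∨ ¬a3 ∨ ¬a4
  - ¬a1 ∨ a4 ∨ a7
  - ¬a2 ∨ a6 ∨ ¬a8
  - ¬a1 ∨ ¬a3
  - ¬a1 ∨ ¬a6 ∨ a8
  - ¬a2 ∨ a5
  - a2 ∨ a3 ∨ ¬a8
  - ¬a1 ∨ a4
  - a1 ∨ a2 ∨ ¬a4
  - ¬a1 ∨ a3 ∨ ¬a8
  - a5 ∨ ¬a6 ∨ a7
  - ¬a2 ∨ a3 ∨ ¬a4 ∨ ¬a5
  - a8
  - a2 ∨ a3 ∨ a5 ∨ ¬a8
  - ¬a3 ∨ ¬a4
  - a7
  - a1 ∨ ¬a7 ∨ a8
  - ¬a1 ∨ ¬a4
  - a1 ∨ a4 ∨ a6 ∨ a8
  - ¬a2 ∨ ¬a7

The formula is unsatisfiable.

Case a1 = True:
  (¬a1 ∨ ¬a3) forces a3 = False.
  (¬a1 ∨ a4) forces a4 = True.
  Clause (¬a1 ∨ ¬a4) is falsified — contradiction.
Case a1 = False:
  (a1 ∨ a2) forces a2 = True.
  (¬a2 ∨ a5) forces a5 = True.
  (¬a2 ∨ ¬a5 ∨ ¬a7) forces a7 = False.
  Clause (a7) is falsified — contradiction.
Both cases fail, so the formula is unsatisfiable.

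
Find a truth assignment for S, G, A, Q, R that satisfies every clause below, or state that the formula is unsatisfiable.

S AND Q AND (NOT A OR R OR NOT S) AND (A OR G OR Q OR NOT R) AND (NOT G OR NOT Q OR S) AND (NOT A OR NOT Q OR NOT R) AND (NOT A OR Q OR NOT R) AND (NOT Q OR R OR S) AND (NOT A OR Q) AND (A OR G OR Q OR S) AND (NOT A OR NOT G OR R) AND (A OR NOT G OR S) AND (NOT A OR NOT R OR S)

S=T, G=T, A=F, Q=T, R=T

Unit clause (S) forces S = True.
Unit clause (Q) forces Q = True.
Set G = True.
Try A = True:
  (NOT A OR R OR NOT S) forces R = True.
  clause (NOT A OR NOT Q OR NOT R) is falsified — backtrack.
So A = False.
Set R = True.
All clauses satisfied.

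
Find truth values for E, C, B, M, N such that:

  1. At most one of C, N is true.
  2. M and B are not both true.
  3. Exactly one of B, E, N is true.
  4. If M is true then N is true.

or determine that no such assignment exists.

E=F, C=T, B=T, M=F, N=F

  (1) {C, N}: 1 true — at most one ✓
  (2) M=F, B=T — not both ✓
  (3) {B, E, N}: 1 true — exactly one ✓
  (4) M=F ⇒ N: vacuous ✓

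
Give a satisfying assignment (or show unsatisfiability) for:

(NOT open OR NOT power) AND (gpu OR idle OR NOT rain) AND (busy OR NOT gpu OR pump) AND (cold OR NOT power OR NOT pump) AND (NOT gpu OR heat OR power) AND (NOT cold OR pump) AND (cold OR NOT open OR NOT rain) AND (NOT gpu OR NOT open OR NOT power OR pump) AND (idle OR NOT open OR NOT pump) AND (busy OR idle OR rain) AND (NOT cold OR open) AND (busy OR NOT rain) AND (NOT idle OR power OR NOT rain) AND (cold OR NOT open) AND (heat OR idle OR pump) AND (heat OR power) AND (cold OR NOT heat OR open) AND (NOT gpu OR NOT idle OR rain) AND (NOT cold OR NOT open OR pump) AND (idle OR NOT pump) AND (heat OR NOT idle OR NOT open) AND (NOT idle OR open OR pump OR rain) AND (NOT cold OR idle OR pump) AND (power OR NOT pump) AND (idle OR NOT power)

Set busy = True.
Try cold = True:
  (NOT cold OR pump) forces pump = True.
  (NOT cold OR open) forces open = True.
  (NOT open OR NOT power) forces power = False.
  clause (power OR NOT pump) is falsified — backtrack.
So cold = False.
  then (cold OR NOT open) forces open = False.
  then (cold OR NOT heat OR open) forces heat = False.
  then (heat OR power) forces power = True.
  then (idle OR NOT power) forces idle = True.
  then (cold OR NOT power OR NOT pump) forces pump = False.
  then (NOT idle OR open OR pump OR rain) forces rain = True.
Set gpu = False.
All clauses satisfied.

busy: True, cold: False, rain: True, power: True, pump: False, idle: True, gpu: False, open: False, heat: False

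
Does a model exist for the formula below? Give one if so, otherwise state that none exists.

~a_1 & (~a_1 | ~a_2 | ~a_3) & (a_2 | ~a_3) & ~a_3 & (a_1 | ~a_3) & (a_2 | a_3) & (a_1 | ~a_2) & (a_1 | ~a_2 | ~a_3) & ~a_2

Unsatisfiable

Case a_1 = True:
  Clause (~a_1) is falsified — contradiction.
Case a_1 = False:
  (~a_3) forces a_3 = False.
  (a_2 | a_3) forces a_2 = True.
  Clause (a_1 | ~a_2) is falsified — contradiction.
Both cases fail, so the formula is unsatisfiable.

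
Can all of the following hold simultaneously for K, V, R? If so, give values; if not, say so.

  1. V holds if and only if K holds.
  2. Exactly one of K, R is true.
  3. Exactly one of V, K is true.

Case K = True:
  (1) with K=T forces V = True.
  Constraint (3) is violated (V=T, K=T) — contradiction.
Case K = False:
  (1) with K=F forces V = False.
  Constraint (3) is violated (V=F, K=F) — contradiction.
Both cases fail — unsatisfiable.

No satisfying assignment exists.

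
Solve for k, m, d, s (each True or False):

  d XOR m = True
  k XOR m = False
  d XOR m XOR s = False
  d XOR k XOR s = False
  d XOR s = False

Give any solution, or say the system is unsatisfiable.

k: False; m: False; d: True; s: True

d XOR m = T XOR F = True ✓
k XOR m = F XOR F = False ✓
d XOR m XOR s = T XOR F XOR T = False ✓
d XOR k XOR s = T XOR F XOR T = False ✓
d XOR s = T XOR T = False ✓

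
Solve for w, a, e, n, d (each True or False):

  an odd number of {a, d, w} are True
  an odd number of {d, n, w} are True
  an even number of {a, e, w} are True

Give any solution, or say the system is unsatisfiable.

w=F, a=T, e=T, n=T, d=F

{a, d, w}: 1 true → odd ✓
{d, n, w}: 1 true → odd ✓
{a, e, w}: 2 true → even ✓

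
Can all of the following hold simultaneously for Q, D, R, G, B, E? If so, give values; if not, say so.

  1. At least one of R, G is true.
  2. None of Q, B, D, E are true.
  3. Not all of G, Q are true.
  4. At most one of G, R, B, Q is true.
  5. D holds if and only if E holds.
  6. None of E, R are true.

Q=F, D=F, R=F, G=T, B=F, E=F

  (1) {R, G}: 1 true — at least one ✓
  (2) {Q, B, D, E}: 0 true — none ✓
  (3) {G, Q}: 1/2 true — not all ✓
  (4) {G, R, B, Q}: 1 true — at most one ✓
  (5) D=F, E=F — same ✓
  (6) {E, R}: 0 true — none ✓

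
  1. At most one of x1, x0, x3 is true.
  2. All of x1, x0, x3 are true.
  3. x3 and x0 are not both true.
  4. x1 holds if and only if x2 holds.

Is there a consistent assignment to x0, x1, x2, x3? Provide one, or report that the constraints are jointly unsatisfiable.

Case x0 = True:
  (1) with x0=T forces x1 = False.
  Constraint (2) is violated (x1=F) — contradiction.
Case x0 = False:
  Constraint (2) is violated (x0=F) — contradiction.
Both cases fail — unsatisfiable.

No satisfying assignment exists.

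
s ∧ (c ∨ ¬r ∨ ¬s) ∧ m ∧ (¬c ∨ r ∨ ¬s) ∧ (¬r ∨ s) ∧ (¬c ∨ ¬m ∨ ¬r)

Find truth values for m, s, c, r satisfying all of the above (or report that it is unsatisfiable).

Unit clause (s) forces s = True.
Unit clause (m) forces m = True.
Try c = True:
  (¬c ∨ r ∨ ¬s) forces r = True.
  clause (¬c ∨ ¬m ∨ ¬r) is falsified — backtrack.
So c = False.
  then (c ∨ ¬r ∨ ¬s) forces r = False.
All clauses satisfied.

m: True, s: True, c: False, r: False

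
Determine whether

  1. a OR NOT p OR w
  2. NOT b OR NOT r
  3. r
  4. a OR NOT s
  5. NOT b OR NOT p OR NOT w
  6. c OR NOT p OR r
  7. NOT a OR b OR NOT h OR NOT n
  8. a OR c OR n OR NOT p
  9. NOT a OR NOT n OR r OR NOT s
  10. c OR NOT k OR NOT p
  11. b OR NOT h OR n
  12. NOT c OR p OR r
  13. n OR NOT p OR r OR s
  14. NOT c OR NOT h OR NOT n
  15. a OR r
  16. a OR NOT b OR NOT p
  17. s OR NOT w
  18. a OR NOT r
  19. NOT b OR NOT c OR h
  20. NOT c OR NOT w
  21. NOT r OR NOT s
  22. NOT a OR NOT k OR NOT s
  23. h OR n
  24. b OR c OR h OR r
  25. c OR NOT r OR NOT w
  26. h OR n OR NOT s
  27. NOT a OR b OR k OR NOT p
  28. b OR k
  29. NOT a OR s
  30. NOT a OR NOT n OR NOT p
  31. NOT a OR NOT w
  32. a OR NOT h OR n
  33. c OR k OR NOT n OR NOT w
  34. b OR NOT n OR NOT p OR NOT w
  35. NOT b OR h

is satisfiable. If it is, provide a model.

Case r = True:
  (NOT b OR NOT r) forces b = False.
  (a OR NOT r) forces a = True.
  (NOT r OR NOT s) forces s = False.
  Clause (NOT a OR s) is falsified — contradiction.
Case r = False:
  Clause (r) is falsified — contradiction.
Both cases fail, so the formula is unsatisfiable.

No satisfying assignment exists.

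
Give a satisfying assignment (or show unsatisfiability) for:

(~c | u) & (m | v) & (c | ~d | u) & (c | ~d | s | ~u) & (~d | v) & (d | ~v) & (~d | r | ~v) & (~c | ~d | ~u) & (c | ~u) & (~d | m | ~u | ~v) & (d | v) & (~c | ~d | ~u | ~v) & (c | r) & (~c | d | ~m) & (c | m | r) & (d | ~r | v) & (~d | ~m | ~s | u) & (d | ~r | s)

UNSATISFIABLE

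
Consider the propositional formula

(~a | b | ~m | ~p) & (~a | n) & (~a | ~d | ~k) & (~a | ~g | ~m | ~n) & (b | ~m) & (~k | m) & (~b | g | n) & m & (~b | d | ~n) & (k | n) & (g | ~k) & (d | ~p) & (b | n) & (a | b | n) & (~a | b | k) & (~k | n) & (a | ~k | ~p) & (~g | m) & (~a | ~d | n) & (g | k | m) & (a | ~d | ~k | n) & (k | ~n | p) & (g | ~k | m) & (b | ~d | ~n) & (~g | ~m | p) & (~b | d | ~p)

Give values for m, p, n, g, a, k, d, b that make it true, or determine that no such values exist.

m = True, p = True, n = True, g = False, a = True, k = False, d = True, b = True

Unit clause (m) forces m = True.
In (b | ~m) only b is left, so b = True.
Set p = True.
  then (d | ~p) forces d = True.
Try n = False:
  (~a | n) forces a = False.
  (~b | g | n) forces g = True.
  (k | n) forces k = True.
  clause (~k | n) is falsified — backtrack.
So n = True.
Set g = False.
  then (g | ~k) forces k = False.
Set a = True.
All clauses satisfied.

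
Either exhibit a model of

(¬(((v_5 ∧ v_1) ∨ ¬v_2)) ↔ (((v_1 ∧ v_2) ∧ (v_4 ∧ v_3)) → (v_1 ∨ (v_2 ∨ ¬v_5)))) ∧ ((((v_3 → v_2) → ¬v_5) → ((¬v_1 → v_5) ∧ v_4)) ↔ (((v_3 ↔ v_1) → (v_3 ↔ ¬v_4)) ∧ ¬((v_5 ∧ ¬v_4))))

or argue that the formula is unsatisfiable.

v_1=F, v_2=T, v_3=F, v_4=F, v_5=F

  ¬(((v_5 ∧ v_1) ∨ ¬v_2)) ↔ (((v_1 ∧ v_2) ∧ (v_4 ∧ v_3)) → (v_1 ∨ (v_2 ∨ ¬v_5))) = True
    ¬(((v_5 ∧ v_1) ∨ ¬v_2)) = True
      (v_5 ∧ v_1) ∨ ¬v_2 = False
        v_5 ∧ v_1 = False
        ¬v_2 = False
    ((v_1 ∧ v_2) ∧ (v_4 ∧ v_3)) → (v_1 ∨ (v_2 ∨ ¬v_5)) = True
      (v_1 ∧ v_2) ∧ (v_4 ∧ v_3) = False
        v_1 ∧ v_2 = False
        v_4 ∧ v_3 = False
      v_1 ∨ (v_2 ∨ ¬v_5) = True
        v_2 ∨ ¬v_5 = True
          ¬v_5 = True
  (((v_3 → v_2) → ¬v_5) → ((¬v_1 → v_5) ∧ v_4)) ↔ (((v_3 ↔ v_1) → (v_3 ↔ ¬v_4)) ∧ ¬((v_5 ∧ ¬v_4))) = True
    ((v_3 → v_2) → ¬v_5) → ((¬v_1 → v_5) ∧ v_4) = False
      (v_3 → v_2) → ¬v_5 = True
        v_3 → v_2 = True
        ¬v_5 = True
      (¬v_1 → v_5) ∧ v_4 = False
        ¬v_1 → v_5 = False
          ¬v_1 = True
    ((v_3 ↔ v_1) → (v_3 ↔ ¬v_4)) ∧ ¬((v_5 ∧ ¬v_4)) = False
      (v_3 ↔ v_1) → (v_3 ↔ ¬v_4) = False
        v_3 ↔ v_1 = True
        v_3 ↔ ¬v_4 = False
          ¬v_4 = True
      ¬((v_5 ∧ ¬v_4)) = True
        v_5 ∧ ¬v_4 = False
          ¬v_4 = True
Both conjuncts True, so the formula holds.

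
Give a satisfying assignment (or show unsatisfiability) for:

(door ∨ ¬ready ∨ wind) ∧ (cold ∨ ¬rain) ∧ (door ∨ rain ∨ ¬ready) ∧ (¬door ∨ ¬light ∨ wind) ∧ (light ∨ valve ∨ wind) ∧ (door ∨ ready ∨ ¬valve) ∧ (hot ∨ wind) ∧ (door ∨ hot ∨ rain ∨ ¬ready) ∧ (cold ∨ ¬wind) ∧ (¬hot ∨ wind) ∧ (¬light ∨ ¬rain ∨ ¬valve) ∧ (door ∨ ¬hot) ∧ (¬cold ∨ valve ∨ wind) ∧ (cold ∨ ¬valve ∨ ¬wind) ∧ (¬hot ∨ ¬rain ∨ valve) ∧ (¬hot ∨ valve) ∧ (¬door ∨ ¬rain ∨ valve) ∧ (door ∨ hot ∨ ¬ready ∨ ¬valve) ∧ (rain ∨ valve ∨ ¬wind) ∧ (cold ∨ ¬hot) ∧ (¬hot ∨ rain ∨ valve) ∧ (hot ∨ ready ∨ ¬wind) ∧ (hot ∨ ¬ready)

wind = True, light = True, ready = False, cold = True, valve = True, rain = False, hot = True, door = True

Try wind = False:
  (hot ∨ wind) forces hot = True.
  clause (¬hot ∨ wind) is falsified — backtrack.
So wind = True.
  then (cold ∨ ¬wind) forces cold = True.
Set light = True.
Set ready = False.
  then (hot ∨ ready ∨ ¬wind) forces hot = True.
  then (door ∨ ¬hot) forces door = True.
  then (¬hot ∨ valve) forces valve = True.
  then (¬light ∨ ¬rain ∨ ¬valve) forces rain = False.
All clauses satisfied.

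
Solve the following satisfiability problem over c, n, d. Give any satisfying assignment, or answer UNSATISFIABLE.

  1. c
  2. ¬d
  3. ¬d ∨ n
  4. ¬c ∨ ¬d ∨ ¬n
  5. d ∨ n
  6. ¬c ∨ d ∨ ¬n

UNSATISFIABLE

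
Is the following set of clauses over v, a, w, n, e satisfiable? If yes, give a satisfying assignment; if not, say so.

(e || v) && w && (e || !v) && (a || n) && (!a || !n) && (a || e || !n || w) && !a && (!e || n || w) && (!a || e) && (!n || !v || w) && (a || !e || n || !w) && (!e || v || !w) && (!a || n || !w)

Unit clause (w) forces w = True.
Unit clause (!a) forces a = False.
In (a || n) only n is left, so n = True.
Try v = False:
  (e || v) forces e = True.
  clause (!e || v || !w) is falsified — backtrack.
So v = True.
  then (e || !v) forces e = True.
All clauses satisfied.

v: True, a: False, w: True, n: True, e: True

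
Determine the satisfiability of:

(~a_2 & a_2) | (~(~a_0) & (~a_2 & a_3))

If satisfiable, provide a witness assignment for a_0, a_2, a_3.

a_0: True; a_2: False; a_3: True

  (~a_2 & a_2) | (~(~a_0) & (~a_2 & a_3)) = True
    ~a_2 & a_2 = False
      ~a_2 = True
    ~(~a_0) & (~a_2 & a_3) = True
      ~(~a_0) = True
        ~a_0 = False
      ~a_2 & a_3 = True
        ~a_2 = True
The formula evaluates to True.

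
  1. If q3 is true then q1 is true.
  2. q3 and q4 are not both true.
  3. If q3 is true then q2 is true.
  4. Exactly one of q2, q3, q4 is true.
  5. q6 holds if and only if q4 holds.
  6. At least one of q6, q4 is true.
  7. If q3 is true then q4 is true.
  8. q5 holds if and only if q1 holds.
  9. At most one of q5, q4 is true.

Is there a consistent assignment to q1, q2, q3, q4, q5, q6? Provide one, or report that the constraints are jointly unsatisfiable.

q1 = False, q2 = False, q3 = False, q4 = True, q5 = False, q6 = True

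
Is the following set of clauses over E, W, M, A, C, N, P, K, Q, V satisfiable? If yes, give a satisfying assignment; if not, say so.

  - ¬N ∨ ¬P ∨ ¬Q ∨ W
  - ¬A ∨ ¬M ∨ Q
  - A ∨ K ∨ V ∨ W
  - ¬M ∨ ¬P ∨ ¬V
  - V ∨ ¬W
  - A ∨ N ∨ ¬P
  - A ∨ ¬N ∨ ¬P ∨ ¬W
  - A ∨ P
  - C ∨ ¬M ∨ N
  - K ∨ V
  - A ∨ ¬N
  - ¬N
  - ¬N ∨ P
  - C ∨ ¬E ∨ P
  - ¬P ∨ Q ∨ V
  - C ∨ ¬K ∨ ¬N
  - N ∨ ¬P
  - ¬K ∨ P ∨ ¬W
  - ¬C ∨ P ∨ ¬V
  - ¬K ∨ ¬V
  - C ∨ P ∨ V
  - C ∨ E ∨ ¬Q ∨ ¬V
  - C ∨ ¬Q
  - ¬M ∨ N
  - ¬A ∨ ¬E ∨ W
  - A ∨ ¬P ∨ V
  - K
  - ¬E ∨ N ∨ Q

E=F, W=F, M=F, A=T, C=T, N=F, P=F, K=T, Q=T, V=F

Unit clause (¬N) forces N = False.
In (N ∨ ¬P) only ¬P is left, so P = False.
In (¬M ∨ N) only ¬M is left, so M = False.
Unit clause (K) forces K = True.
In (A ∨ P) only A is left, so A = True.
In (¬K ∨ P ∨ ¬W) only ¬W is left, so W = False.
In (¬K ∨ ¬V) only ¬V is left, so V = False.
In (C ∨ P ∨ V) only C is left, so C = True.
In (¬A ∨ ¬E ∨ W) only ¬E is left, so E = False.
Set Q = True.
All clauses satisfied.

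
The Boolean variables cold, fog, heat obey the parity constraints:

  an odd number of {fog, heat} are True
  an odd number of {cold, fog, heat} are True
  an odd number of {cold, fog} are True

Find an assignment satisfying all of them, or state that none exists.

cold=F; fog=T; heat=F

{fog, heat}: 1 true → odd ✓
{cold, fog, heat}: 1 true → odd ✓
{cold, fog}: 1 true → odd ✓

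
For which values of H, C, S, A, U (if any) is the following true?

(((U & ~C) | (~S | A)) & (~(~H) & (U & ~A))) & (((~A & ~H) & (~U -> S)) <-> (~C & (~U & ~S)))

H = True, C = False, S = False, A = False, U = True

  ((U & ~C) | (~S | A)) & (~(~H) & (U & ~A)) = True
    (U & ~C) | (~S | A) = True
      U & ~C = True
        ~C = True
      ~S | A = True
        ~S = True
    ~(~H) & (U & ~A) = True
      ~(~H) = True
        ~H = False
      U & ~A = True
        ~A = True
  ((~A & ~H) & (~U -> S)) <-> (~C & (~U & ~S)) = True
    (~A & ~H) & (~U -> S) = False
      ~A & ~H = False
        ~A = True
        ~H = False
      ~U -> S = True
        ~U = False
    ~C & (~U & ~S) = False
      ~C = True
      ~U & ~S = False
        ~U = False
        ~S = True
Both conjuncts True, so the formula holds.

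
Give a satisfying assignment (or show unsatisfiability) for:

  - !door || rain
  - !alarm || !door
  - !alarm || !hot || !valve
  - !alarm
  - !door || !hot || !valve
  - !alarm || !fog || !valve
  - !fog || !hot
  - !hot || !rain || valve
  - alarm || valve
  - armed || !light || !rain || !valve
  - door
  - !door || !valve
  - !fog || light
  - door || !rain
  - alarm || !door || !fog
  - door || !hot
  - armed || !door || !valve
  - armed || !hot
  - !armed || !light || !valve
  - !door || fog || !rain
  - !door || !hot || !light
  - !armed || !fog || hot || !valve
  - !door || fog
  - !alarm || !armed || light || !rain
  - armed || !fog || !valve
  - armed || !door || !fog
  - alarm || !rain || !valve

Case alarm = True:
  Clause (!alarm) is falsified — contradiction.
Case alarm = False:
  (alarm || valve) forces valve = True.
  (door) forces door = True.
  Clause (!door || !valve) is falsified — contradiction.
Both cases fail, so the formula is unsatisfiable.

UNSATISFIABLE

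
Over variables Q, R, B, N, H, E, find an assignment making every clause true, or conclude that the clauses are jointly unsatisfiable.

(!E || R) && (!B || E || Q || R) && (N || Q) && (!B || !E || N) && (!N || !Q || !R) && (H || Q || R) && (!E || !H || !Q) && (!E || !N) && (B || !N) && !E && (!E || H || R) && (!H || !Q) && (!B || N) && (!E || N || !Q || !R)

Q=F; R=T; B=T; N=T; H=T; E=F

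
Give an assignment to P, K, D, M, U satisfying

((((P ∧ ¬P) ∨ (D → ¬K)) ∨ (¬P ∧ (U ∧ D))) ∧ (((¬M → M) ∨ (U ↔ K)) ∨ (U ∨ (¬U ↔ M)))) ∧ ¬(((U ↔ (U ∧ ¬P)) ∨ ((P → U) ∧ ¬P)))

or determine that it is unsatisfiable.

P = True; K = False; D = True; M = True; U = True

  (((P ∧ ¬P) ∨ (D → ¬K)) ∨ (¬P ∧ (U ∧ D))) ∧ (((¬M → M) ∨ (U ↔ K)) ∨ (U ∨ (¬U ↔ M))) = True
    ((P ∧ ¬P) ∨ (D → ¬K)) ∨ (¬P ∧ (U ∧ D)) = True
      (P ∧ ¬P) ∨ (D → ¬K) = True
        P ∧ ¬P = False
          ¬P = False
        D → ¬K = True
          ¬K = True
      ¬P ∧ (U ∧ D) = False
        ¬P = False
        U ∧ D = True
    ((¬M → M) ∨ (U ↔ K)) ∨ (U ∨ (¬U ↔ M)) = True
      (¬M → M) ∨ (U ↔ K) = True
        ¬M → M = True
          ¬M = False
        U ↔ K = False
      U ∨ (¬U ↔ M) = True
        ¬U ↔ M = False
          ¬U = False
  ¬(((U ↔ (U ∧ ¬P)) ∨ ((P → U) ∧ ¬P))) = True
    (U ↔ (U ∧ ¬P)) ∨ ((P → U) ∧ ¬P) = False
      U ↔ (U ∧ ¬P) = False
        U ∧ ¬P = False
          ¬P = False
      (P → U) ∧ ¬P = False
        P → U = True
        ¬P = False
Both conjuncts True, so the formula holds.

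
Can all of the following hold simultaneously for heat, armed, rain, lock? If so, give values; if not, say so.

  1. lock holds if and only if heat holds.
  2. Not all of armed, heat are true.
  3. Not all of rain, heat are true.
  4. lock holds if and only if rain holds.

heat: False, armed: False, rain: False, lock: False

  (1) lock=F, heat=F — same ✓
  (2) {armed, heat}: 0/2 true — not all ✓
  (3) {rain, heat}: 0/2 true — not all ✓
  (4) lock=F, rain=F — same ✓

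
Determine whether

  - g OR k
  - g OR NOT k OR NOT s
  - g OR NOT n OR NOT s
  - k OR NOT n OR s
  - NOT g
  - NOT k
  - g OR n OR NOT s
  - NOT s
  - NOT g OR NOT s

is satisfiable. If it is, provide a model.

The formula is unsatisfiable.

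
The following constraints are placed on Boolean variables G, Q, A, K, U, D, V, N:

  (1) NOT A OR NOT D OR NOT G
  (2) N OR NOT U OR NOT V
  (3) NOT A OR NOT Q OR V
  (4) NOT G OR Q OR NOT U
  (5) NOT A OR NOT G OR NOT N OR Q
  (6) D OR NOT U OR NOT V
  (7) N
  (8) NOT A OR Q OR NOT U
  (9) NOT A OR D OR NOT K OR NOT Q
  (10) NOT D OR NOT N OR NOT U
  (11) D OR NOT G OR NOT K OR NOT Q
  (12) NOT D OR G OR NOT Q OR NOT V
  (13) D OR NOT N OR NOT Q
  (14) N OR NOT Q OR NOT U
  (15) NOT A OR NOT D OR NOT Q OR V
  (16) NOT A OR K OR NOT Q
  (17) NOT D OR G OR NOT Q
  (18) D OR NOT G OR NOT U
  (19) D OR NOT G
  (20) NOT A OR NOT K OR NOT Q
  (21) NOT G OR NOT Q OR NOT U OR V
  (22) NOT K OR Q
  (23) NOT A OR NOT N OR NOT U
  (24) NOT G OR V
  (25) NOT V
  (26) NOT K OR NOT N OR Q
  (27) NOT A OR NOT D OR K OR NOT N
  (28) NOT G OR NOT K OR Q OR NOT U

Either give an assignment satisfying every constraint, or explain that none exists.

G = False, Q = False, A = False, K = False, U = True, D = False, V = False, N = True

Unit clause (N) forces N = True.
Unit clause (NOT V) forces V = False.
In (NOT G OR V) only NOT G is left, so G = False.
Try Q = True:
  (NOT A OR NOT Q OR V) forces A = False.
  (D OR NOT N OR NOT Q) forces D = True.
  clause (NOT D OR G OR NOT Q) is falsified — backtrack.
So Q = False.
  then (NOT K OR Q) forces K = False.
Set A = False.
Set U = True.
  then (NOT D OR NOT N OR NOT U) forces D = False.
All clauses satisfied.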